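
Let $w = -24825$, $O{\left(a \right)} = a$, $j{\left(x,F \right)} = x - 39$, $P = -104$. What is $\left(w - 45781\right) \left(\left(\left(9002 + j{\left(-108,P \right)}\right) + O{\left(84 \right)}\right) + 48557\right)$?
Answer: $-4059562576$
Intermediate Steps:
$j{\left(x,F \right)} = -39 + x$
$\left(w - 45781\right) \left(\left(\left(9002 + j{\left(-108,P \right)}\right) + O{\left(84 \right)}\right) + 48557\right) = \left(-24825 - 45781\right) \left(\left(\left(9002 - 147\right) + 84\right) + 48557\right) = - 70606 \left(\left(\left(9002 - 147\right) + 84\right) + 48557\right) = - 70606 \left(\left(8855 + 84\right) + 48557\right) = - 70606 \left(8939 + 48557\right) = \left(-70606\right) 57496 = -4059562576$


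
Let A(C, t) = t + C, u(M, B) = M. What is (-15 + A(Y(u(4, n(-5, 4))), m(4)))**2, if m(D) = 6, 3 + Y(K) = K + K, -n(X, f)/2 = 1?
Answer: 16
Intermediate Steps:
n(X, f) = -2 (n(X, f) = -2*1 = -2)
Y(K) = -3 + 2*K (Y(K) = -3 + (K + K) = -3 + 2*K)
A(C, t) = C + t
(-15 + A(Y(u(4, n(-5, 4))), m(4)))**2 = (-15 + ((-3 + 2*4) + 6))**2 = (-15 + ((-3 + 8) + 6))**2 = (-15 + (5 + 6))**2 = (-15 + 11)**2 = (-4)**2 = 16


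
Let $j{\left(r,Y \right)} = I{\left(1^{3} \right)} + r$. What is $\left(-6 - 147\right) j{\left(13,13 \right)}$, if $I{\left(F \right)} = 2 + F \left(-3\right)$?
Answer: $-1836$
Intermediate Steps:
$I{\left(F \right)} = 2 - 3 F$
$j{\left(r,Y \right)} = -1 + r$ ($j{\left(r,Y \right)} = \left(2 - 3 \cdot 1^{3}\right) + r = \left(2 - 3\right) + r = -1 + r$)
$\left(-6 - 147\right) j{\left(13,13 \right)} = \left(-6 - 147\right) \left(-1 + 13\right) = \left(-153\right) 12 = -1836$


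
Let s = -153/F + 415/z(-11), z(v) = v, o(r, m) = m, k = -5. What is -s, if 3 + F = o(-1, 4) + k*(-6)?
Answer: 14548/341 ≈ 42.663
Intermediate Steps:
F = 31 (F = -3 + (4 - 5*(-6)) = -3 + (4 + 30) = -3 + 34 = 31)
s = -14548/341 (s = -153/31 + 415/(-11) = -153*1/31 + 415*(-1/11) = -153/31 - 415/11 = -14548/341 ≈ -42.663)
-s = -1*(-14548/341) = 14548/341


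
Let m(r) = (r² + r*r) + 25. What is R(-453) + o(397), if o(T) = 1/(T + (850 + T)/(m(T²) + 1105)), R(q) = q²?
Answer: 4047426294006284431/19723434373371 ≈ 2.0521e+5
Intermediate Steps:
m(r) = 25 + 2*r² (m(r) = (r² + r²) + 25 = 2*r² + 25 = 25 + 2*r²)
o(T) = 1/(T + (850 + T)/(1130 + 2*T⁴)) (o(T) = 1/(T + (850 + T)/((25 + 2*(T²)²) + 1105)) = 1/(T + (850 + T)/((25 + 2*T⁴) + 1105)) = 1/(T + (850 + T)/(1130 + 2*T⁴)))
R(-453) + o(397) = (-453)² + 2*(565 + 397⁴)/(850 + 2*397⁵ + 1131*397) = 205209 + 2*(565 + 24840596881)/(850 + 2*9861716961757 + 449007) = 205209 + 2*24840597446/(850 + 19723433923514 + 449007) = 205209 + 2*24840597446/19723434373371 = 205209 + 2*(1/19723434373371)*24840597446 = 205209 + 49681194892/19723434373371 = 4047426294006284431/19723434373371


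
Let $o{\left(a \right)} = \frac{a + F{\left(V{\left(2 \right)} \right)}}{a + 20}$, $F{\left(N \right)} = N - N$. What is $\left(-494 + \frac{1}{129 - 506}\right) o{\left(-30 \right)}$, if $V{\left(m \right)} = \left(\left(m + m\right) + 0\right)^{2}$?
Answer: $- \frac{558717}{377} \approx -1482.0$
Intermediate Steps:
$V{\left(m \right)} = 4 m^{2}$ ($V{\left(m \right)} = \left(2 m + 0\right)^{2} = \left(2 m\right)^{2} = 4 m^{2}$)
$F{\left(N \right)} = 0$
$o{\left(a \right)} = \frac{a}{20 + a}$ ($o{\left(a \right)} = \frac{a + 0}{a + 20} = \frac{a}{20 + a}$)
$\left(-494 + \frac{1}{129 - 506}\right) o{\left(-30 \right)} = \left(-494 + \frac{1}{129 - 506}\right) \left(- \frac{30}{20 - 30}\right) = \left(-494 + \frac{1}{-377}\right) \left(- \frac{30}{-10}\right) = \left(-494 - \frac{1}{377}\right) \left(\left(-30\right) \left(- \frac{1}{10}\right)\right) = \left(- \frac{186239}{377}\right) 3 = - \frac{558717}{377}$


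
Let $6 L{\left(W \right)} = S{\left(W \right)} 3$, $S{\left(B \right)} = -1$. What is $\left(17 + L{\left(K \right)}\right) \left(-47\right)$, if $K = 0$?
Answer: $- \frac{1551}{2} \approx -775.5$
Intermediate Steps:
$L{\left(W \right)} = - \frac{1}{2}$ ($L{\left(W \right)} = \frac{\left(-1\right) 3}{6} = \frac{1}{6} \left(-3\right) = - \frac{1}{2}$)
$\left(17 + L{\left(K \right)}\right) \left(-47\right) = \left(17 - \frac{1}{2}\right) \left(-47\right) = \frac{33}{2} \left(-47\right) = - \frac{1551}{2}$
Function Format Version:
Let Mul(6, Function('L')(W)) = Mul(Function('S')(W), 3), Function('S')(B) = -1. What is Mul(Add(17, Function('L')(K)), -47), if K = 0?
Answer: Rational(-1551, 2) ≈ -775.50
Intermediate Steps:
Function('L')(W) = Rational(-1, 2) (Function('L')(W) = Mul(Rational(1, 6), Mul(-1, 3)) = Mul(Rational(1, 6), -3) = Rational(-1, 2))
Mul(Add(17, Function('L')(K)), -47) = Mul(Add(17, Rational(-1, 2)), -47) = Mul(Rational(33, 2), -47) = Rational(-1551, 2)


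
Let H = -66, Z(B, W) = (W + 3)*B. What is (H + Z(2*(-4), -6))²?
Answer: 1764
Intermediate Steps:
Z(B, W) = B*(3 + W) (Z(B, W) = (3 + W)*B = B*(3 + W))
(H + Z(2*(-4), -6))² = (-66 + (2*(-4))*(3 - 6))² = (-66 - 8*(-3))² = (-66 + 24)² = (-42)² = 1764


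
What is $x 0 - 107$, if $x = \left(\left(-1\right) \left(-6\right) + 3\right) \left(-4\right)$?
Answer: $-107$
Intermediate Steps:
$x = -36$ ($x = \left(6 + 3\right) \left(-4\right) = 9 \left(-4\right) = -36$)
$x 0 - 107 = \left(-36\right) 0 - 107 = 0 - 107 = -107$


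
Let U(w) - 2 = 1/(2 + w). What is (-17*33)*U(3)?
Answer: -6171/5 ≈ -1234.2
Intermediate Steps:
U(w) = 2 + 1/(2 + w)
(-17*33)*U(3) = (-17*33)*((5 + 2*3)/(2 + 3)) = -561*(5 + 6)/5 = -561*11/5 = -6171/5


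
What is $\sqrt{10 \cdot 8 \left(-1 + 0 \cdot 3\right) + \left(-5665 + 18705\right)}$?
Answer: $36 \sqrt{10} \approx 113.84$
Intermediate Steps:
$\sqrt{10 \cdot 8 \left(-1 + 0 \cdot 3\right) + \left(-5665 + 18705\right)} = \sqrt{80 \left(-1 + 0\right) + 13040} = \sqrt{80 \left(-1\right) + 13040} = \sqrt{-80 + 13040} = \sqrt{12960} = 36 \sqrt{10}$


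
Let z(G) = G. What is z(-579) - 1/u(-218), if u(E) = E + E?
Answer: -252443/436 ≈ -579.00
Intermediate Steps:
u(E) = 2*E
z(-579) - 1/u(-218) = -579 - 1/(2*(-218)) = -579 - 1/(-436) = -579 - 1*(-1/436) = -579 + 1/436 = -252443/436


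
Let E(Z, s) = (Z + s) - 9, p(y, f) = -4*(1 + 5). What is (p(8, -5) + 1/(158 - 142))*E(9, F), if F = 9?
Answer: -3447/16 ≈ -215.44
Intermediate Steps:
p(y, f) = -24 (p(y, f) = -4*6 = -24)
E(Z, s) = -9 + Z + s
(p(8, -5) + 1/(158 - 142))*E(9, F) = (-24 + 1/(158 - 142))*(-9 + 9 + 9) = (-24 + 1/16)*9 = -383/16*9 = -3447/16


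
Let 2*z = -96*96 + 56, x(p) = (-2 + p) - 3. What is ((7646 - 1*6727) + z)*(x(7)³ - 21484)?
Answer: 78623636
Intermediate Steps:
x(p) = -5 + p
z = -4580 (z = (-96*96 + 56)/2 = (-9216 + 56)/2 = (½)*(-9160) = -4580)
((7646 - 1*6727) + z)*(x(7)³ - 21484) = ((7646 - 1*6727) - 4580)*((-5 + 7)³ - 21484) = ((7646 - 6727) - 4580)*(2³ - 21484) = (919 - 4580)*(8 - 21484) = -3661*(-21476) = 78623636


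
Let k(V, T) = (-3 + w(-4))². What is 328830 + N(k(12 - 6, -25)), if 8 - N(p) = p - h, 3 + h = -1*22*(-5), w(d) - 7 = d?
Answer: 328945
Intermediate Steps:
w(d) = 7 + d
h = 107 (h = -3 - 1*22*(-5) = -3 - 22*(-5) = -3 + 110 = 107)
k(V, T) = 0 (k(V, T) = (-3 + (7 - 4))² = (-3 + 3)² = 0² = 0)
N(p) = 115 - p (N(p) = 8 - (p - 1*107) = 8 - (p - 107) = 8 - (-107 + p) = 8 + (107 - p) = 115 - p)
328830 + N(k(12 - 6, -25)) = 328830 + (115 - 1*0) = 328830 + (115 + 0) = 328830 + 115 = 328945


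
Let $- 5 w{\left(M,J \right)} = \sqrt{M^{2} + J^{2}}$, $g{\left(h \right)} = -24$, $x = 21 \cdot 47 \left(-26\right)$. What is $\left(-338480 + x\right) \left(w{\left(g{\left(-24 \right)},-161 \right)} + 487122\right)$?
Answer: $-177381579324 + \frac{364142 \sqrt{26497}}{5} \approx -1.7737 \cdot 10^{11}$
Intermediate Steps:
$x = -25662$ ($x = 987 \left(-26\right) = -25662$)
$w{\left(M,J \right)} = - \frac{\sqrt{J^{2} + M^{2}}}{5}$ ($w{\left(M,J \right)} = - \frac{\sqrt{M^{2} + J^{2}}}{5} = - \frac{\sqrt{J^{2} + M^{2}}}{5}$)
$\left(-338480 + x\right) \left(w{\left(g{\left(-24 \right)},-161 \right)} + 487122\right) = \left(-338480 - 25662\right) \left(- \frac{\sqrt{\left(-161\right)^{2} + \left(-24\right)^{2}}}{5} + 487122\right) = - 364142 \left(- \frac{\sqrt{25921 + 576}}{5} + 487122\right) = - 364142 \left(- \frac{\sqrt{26497}}{5} + 487122\right) = - 364142 \left(487122 - \frac{\sqrt{26497}}{5}\right) = -177381579324 + \frac{364142 \sqrt{26497}}{5}$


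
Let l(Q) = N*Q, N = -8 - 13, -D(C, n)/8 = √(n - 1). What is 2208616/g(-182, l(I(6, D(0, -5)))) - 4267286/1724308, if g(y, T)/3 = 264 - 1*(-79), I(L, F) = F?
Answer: 1901971600217/887156466 ≈ 2143.9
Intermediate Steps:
D(C, n) = -8*√(-1 + n) (D(C, n) = -8*√(n - 1) = -8*√(-1 + n))
N = -21
l(Q) = -21*Q
g(y, T) = 1029 (g(y, T) = 3*(264 - 1*(-79)) = 3*(264 + 79) = 3*343 = 1029)
2208616/g(-182, l(I(6, D(0, -5)))) - 4267286/1724308 = 2208616/1029 - 4267286/1724308 = 2208616*(1/1029) - 4267286*1/1724308 = 2208616/1029 - 2133643/862154 = 1901971600217/887156466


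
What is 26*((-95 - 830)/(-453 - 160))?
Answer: 24050/613 ≈ 39.233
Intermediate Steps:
26*((-95 - 830)/(-453 - 160)) = 26*(-925/(-613)) = 26*(-925*(-1/613)) = 26*(925/613) = 24050/613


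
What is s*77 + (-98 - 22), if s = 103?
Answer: 7811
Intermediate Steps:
s*77 + (-98 - 22) = 103*77 + (-98 - 22) = 7931 - 120 = 7811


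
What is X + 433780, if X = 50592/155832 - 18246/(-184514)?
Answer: 259845188513175/599024701 ≈ 4.3378e+5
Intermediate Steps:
X = 253713395/599024701 (X = 50592*(1/155832) - 18246*(-1/184514) = 2108/6493 + 9123/92257 = 253713395/599024701 ≈ 0.42354)
X + 433780 = 253713395/599024701 + 433780 = 259845188513175/599024701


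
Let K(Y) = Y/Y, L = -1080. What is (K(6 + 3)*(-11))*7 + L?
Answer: -1157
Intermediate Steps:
K(Y) = 1
(K(6 + 3)*(-11))*7 + L = (1*(-11))*7 - 1080 = -11*7 - 1080 = -77 - 1080 = -1157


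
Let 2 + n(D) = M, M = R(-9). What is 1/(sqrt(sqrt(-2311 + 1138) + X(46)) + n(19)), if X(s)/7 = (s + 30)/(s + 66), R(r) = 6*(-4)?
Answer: -1/(26 - sqrt(19/4 + I*sqrt(1173))) ≈ -0.044929 - 0.0080456*I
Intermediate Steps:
R(r) = -24
M = -24
n(D) = -26 (n(D) = -2 - 24 = -26)
X(s) = 7*(30 + s)/(66 + s) (X(s) = 7*((s + 30)/(s + 66)) = 7*((30 + s)/(66 + s)) = 7*(30 + s)/(66 + s))
1/(sqrt(sqrt(-2311 + 1138) + X(46)) + n(19)) = 1/(sqrt(sqrt(-2311 + 1138) + 7*(30 + 46)/(66 + 46)) - 26) = 1/(sqrt(sqrt(-1173) + 7*76/112) - 26) = 1/(sqrt(I*sqrt(1173) + 7*(1/112)*76) - 26) = 1/(sqrt(I*sqrt(1173) + 19/4) - 26) = 1/(sqrt(19/4 + I*sqrt(1173)) - 26) = 1/(-26 + sqrt(19/4 + I*sqrt(1173)))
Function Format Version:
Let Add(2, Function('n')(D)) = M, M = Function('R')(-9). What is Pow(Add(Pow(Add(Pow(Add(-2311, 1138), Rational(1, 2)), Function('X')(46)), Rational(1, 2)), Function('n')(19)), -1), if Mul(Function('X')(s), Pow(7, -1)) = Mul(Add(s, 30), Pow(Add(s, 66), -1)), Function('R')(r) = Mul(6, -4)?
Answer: Mul(-1, Pow(Add(26, Mul(-1, Pow(Add(Rational(19, 4), Mul(I, Pow(1173, Rational(1, 2)))), Rational(1, 2)))), -1)) ≈ Add(-0.044929, Mul(-0.0080456, I))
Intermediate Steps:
Function('R')(r) = -24
M = -24
Function('n')(D) = -26 (Function('n')(D) = Add(-2, -24) = -26)
Function('X')(s) = Mul(7, Pow(Add(66, s), -1), Add(30, s)) (Function('X')(s) = Mul(7, Mul(Add(s, 30), Pow(Add(s, 66), -1))) = Mul(7, Mul(Add(30, s), Pow(Add(66, s), -1))) = Mul(7, Mul(Pow(Add(66, s), -1), Add(30, s))) = Mul(7, Pow(Add(66, s), -1), Add(30, s)))
Pow(Add(Pow(Add(Pow(Add(-2311, 1138), Rational(1, 2)), Function('X')(46)), Rational(1, 2)), Function('n')(19)), -1) = Pow(Add(Pow(Add(Pow(Add(-2311, 1138), Rational(1, 2)), Mul(7, Pow(Add(66, 46), -1), Add(30, 46))), Rational(1, 2)), -26), -1) = Pow(Add(Pow(Add(Pow(-1173, Rational(1, 2)), Mul(7, Pow(112, -1), 76)), Rational(1, 2)), -26), -1) = Pow(Add(Pow(Add(Mul(I, Pow(1173, Rational(1, 2))), Mul(7, Rational(1, 112), 76)), Rational(1, 2)), -26), -1) = Pow(Add(Pow(Add(Mul(I, Pow(1173, Rational(1, 2))), Rational(19, 4)), Rational(1, 2)), -26), -1) = Pow(Add(Pow(Add(Rational(19, 4), Mul(I, Pow(1173, Rational(1, 2)))), Rational(1, 2)), -26), -1) = Pow(Add(-26, Pow(Add(Rational(19, 4), Mul(I, Pow(1173, Rational(1, 2)))), Rational(1, 2))), -1)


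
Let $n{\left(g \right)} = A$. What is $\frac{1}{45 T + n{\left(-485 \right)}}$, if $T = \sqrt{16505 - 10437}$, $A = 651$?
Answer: $- \frac{217}{3954633} + \frac{10 \sqrt{1517}}{1318211} \approx 0.00024059$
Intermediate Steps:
$n{\left(g \right)} = 651$
$T = 2 \sqrt{1517}$ ($T = \sqrt{6068} = 2 \sqrt{1517} \approx 77.897$)
$\frac{1}{45 T + n{\left(-485 \right)}} = \frac{1}{45 \cdot 2 \sqrt{1517} + 651} = \frac{1}{90 \sqrt{1517} + 651} = \frac{1}{651 + 90 \sqrt{1517}}$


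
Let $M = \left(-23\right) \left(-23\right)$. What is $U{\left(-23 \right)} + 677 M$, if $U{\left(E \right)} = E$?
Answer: $358110$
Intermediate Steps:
$M = 529$
$U{\left(-23 \right)} + 677 M = -23 + 677 \cdot 529 = -23 + 358133 = 358110$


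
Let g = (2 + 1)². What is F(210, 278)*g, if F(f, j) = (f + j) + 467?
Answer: 8595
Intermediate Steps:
F(f, j) = 467 + f + j
g = 9 (g = 3² = 9)
F(210, 278)*g = (467 + 210 + 278)*9 = 955*9 = 8595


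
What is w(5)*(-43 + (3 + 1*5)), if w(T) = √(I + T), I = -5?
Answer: 0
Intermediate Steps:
w(T) = √(-5 + T)
w(5)*(-43 + (3 + 1*5)) = √(-5 + 5)*(-43 + (3 + 1*5)) = √0*(-43 + (3 + 5)) = 0*(-43 + 8) = 0*(-35) = 0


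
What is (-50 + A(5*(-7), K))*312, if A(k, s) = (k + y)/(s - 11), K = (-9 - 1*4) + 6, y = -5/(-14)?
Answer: -314990/21 ≈ -15000.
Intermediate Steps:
y = 5/14 (y = -5*(-1/14) = 5/14 ≈ 0.35714)
K = -7 (K = (-9 - 4) + 6 = -13 + 6 = -7)
A(k, s) = (5/14 + k)/(-11 + s) (A(k, s) = (k + 5/14)/(s - 11) = (5/14 + k)/(-11 + s))
(-50 + A(5*(-7), K))*312 = (-50 + (5/14 + 5*(-7))/(-11 - 7))*312 = (-50 + (5/14 - 35)/(-18))*312 = (-50 - 1/18*(-485/14))*312 = (-50 + 485/252)*312 = -12115/252*312 = -314990/21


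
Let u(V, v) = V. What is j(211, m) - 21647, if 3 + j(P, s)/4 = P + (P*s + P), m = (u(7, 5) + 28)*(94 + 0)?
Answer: 2756789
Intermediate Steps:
m = 3290 (m = (7 + 28)*(94 + 0) = 35*94 = 3290)
j(P, s) = -12 + 8*P + 4*P*s (j(P, s) = -12 + 4*(P + (P*s + P)) = -12 + 4*(P + (P + P*s)) = -12 + 4*(2*P + P*s) = -12 + (8*P + 4*P*s) = -12 + 8*P + 4*P*s)
j(211, m) - 21647 = (-12 + 8*211 + 4*211*3290) - 21647 = (-12 + 1688 + 2776760) - 21647 = 2778436 - 21647 = 2756789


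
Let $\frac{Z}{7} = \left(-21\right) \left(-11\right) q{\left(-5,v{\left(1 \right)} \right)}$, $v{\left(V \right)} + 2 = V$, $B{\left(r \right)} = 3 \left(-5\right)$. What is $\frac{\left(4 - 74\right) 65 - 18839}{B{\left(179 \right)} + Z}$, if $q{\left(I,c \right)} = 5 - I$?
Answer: $- \frac{23389}{16155} \approx -1.4478$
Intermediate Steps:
$B{\left(r \right)} = -15$
$v{\left(V \right)} = -2 + V$
$Z = 16170$ ($Z = 7 \left(-21\right) \left(-11\right) \left(5 - -5\right) = 7 \cdot 231 \left(5 + 5\right) = 7 \cdot 231 \cdot 10 = 7 \cdot 2310 = 16170$)
$\frac{\left(4 - 74\right) 65 - 18839}{B{\left(179 \right)} + Z} = \frac{\left(4 - 74\right) 65 - 18839}{-15 + 16170} = \frac{\left(-70\right) 65 - 18839}{16155} = \left(-4550 - 18839\right) \frac{1}{16155} = \left(-23389\right) \frac{1}{16155} = - \frac{23389}{16155}$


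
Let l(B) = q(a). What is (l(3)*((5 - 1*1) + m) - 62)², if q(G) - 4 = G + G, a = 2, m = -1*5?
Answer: 4900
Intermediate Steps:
m = -5
q(G) = 4 + 2*G (q(G) = 4 + (G + G) = 4 + 2*G)
l(B) = 8 (l(B) = 4 + 2*2 = 4 + 4 = 8)
(l(3)*((5 - 1*1) + m) - 62)² = (8*((5 - 1*1) - 5) - 62)² = (8*((5 - 1) - 5) - 62)² = (8*(4 - 5) - 62)² = (8*(-1) - 62)² = (-8 - 62)² = (-70)² = 4900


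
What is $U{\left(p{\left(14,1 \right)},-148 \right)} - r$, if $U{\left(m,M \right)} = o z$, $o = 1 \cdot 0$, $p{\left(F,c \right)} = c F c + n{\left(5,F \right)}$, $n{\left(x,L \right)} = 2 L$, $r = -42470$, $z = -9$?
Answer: $42470$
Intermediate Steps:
$p{\left(F,c \right)} = 2 F + F c^{2}$ ($p{\left(F,c \right)} = c F c + 2 F = F c c + 2 F = F c^{2} + 2 F = 2 F + F c^{2}$)
$o = 0$
$U{\left(m,M \right)} = 0$ ($U{\left(m,M \right)} = 0 \left(-9\right) = 0$)
$U{\left(p{\left(14,1 \right)},-148 \right)} - r = 0 - -42470 = 0 + 42470 = 42470$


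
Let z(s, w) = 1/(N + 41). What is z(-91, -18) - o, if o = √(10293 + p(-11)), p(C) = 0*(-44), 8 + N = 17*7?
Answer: 1/152 - √10293 ≈ -101.45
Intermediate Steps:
N = 111 (N = -8 + 17*7 = -8 + 119 = 111)
p(C) = 0
z(s, w) = 1/152 (z(s, w) = 1/(111 + 41) = 1/152)
o = √10293 (o = √(10293 + 0) = √10293 ≈ 101.45)
z(-91, -18) - o = 1/152 - √10293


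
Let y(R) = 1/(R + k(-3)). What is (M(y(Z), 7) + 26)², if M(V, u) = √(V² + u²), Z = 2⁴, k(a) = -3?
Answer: (338 + √8282)²/169 ≈ 1089.0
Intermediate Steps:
Z = 16
y(R) = 1/(-3 + R) (y(R) = 1/(R - 3) = 1/(-3 + R))
(M(y(Z), 7) + 26)² = (√((1/(-3 + 16))² + 7²) + 26)² = (√((1/13)² + 49) + 26)² = (√(1/169 + 49) + 26)² = (√(8282/169) + 26)² = (√8282/13 + 26)² = (26 + √8282/13)²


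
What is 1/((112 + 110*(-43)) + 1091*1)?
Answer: -1/3527 ≈ -0.00028353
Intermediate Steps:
1/((112 + 110*(-43)) + 1091*1) = 1/((112 - 4730) + 1091) = 1/(-4618 + 1091) = 1/(-3527) = -1/3527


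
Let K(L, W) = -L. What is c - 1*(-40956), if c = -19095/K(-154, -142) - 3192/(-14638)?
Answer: 46023061935/1127126 ≈ 40832.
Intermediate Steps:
c = -139510521/1127126 (c = -19095/((-1*(-154))) - 3192/(-14638) = -19095/154 - 3192*(-1/14638) = -19095*1/154 + 1596/7319 = -19095/154 + 1596/7319 = -139510521/1127126 ≈ -123.78)
c - 1*(-40956) = -139510521/1127126 - 1*(-40956) = -139510521/1127126 + 40956 = 46023061935/1127126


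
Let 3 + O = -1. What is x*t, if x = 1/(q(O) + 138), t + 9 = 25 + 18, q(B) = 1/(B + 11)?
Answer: 238/967 ≈ 0.24612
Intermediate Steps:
O = -4 (O = -3 - 1 = -4)
q(B) = 1/(11 + B)
t = 34 (t = -9 + (25 + 18) = -9 + 43 = 34)
x = 7/967 (x = 1/(1/(11 - 4) + 138) = 1/(1/7 + 138) = 1/(⅐ + 138) = 1/(967/7) = 7/967 ≈ 0.0072389)
x*t = (7/967)*34 = 238/967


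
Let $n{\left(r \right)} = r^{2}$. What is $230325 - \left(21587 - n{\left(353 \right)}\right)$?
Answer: $333347$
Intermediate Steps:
$230325 - \left(21587 - n{\left(353 \right)}\right) = 230325 - \left(21587 - 353^{2}\right) = 230325 - \left(21587 - 124609\right) = 230325 - -103022 = 230325 + 103022 = 333347$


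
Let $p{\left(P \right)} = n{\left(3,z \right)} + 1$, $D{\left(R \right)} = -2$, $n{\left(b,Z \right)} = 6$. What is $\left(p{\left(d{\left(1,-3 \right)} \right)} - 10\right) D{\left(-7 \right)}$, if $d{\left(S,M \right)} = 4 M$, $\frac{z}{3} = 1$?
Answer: $6$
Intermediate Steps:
$z = 3$ ($z = 3 \cdot 1 = 3$)
$p{\left(P \right)} = 7$ ($p{\left(P \right)} = 6 + 1 = 7$)
$\left(p{\left(d{\left(1,-3 \right)} \right)} - 10\right) D{\left(-7 \right)} = \left(7 - 10\right) \left(-2\right) = \left(-3\right) \left(-2\right) = 6$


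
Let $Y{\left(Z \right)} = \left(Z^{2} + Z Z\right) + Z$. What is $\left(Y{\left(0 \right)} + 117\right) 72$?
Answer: $8424$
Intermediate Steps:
$Y{\left(Z \right)} = Z + 2 Z^{2}$ ($Y{\left(Z \right)} = \left(Z^{2} + Z^{2}\right) + Z = 2 Z^{2} + Z = Z + 2 Z^{2}$)
$\left(Y{\left(0 \right)} + 117\right) 72 = \left(0 \left(1 + 2 \cdot 0\right) + 117\right) 72 = \left(0 \left(1 + 0\right) + 117\right) 72 = \left(0 \cdot 1 + 117\right) 72 = \left(0 + 117\right) 72 = 117 \cdot 72 = 8424$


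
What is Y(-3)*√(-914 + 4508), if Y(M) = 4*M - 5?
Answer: -17*√3594 ≈ -1019.1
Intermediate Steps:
Y(M) = -5 + 4*M
Y(-3)*√(-914 + 4508) = (-5 + 4*(-3))*√(-914 + 4508) = (-5 - 12)*√3594 = -17*√3594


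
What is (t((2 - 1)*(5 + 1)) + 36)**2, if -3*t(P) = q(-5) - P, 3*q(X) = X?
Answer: 120409/81 ≈ 1486.5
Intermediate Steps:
q(X) = X/3
t(P) = 5/9 + P/3 (t(P) = -((1/3)*(-5) - P)/3 = -(-5/3 - P)/3 = 5/9 + P/3)
(t((2 - 1)*(5 + 1)) + 36)**2 = ((5/9 + ((2 - 1)*(5 + 1))/3) + 36)**2 = ((5/9 + (1*6)/3) + 36)**2 = ((5/9 + (1/3)*6) + 36)**2 = ((5/9 + 2) + 36)**2 = (23/9 + 36)**2 = (347/9)**2 = 120409/81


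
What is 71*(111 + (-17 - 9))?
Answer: 6035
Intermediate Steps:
71*(111 + (-17 - 9)) = 71*(111 - 26) = 71*85 = 6035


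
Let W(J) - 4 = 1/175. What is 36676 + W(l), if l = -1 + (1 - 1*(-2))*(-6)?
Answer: 6419001/175 ≈ 36680.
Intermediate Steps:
l = -19 (l = -1 + (1 + 2)*(-6) = -1 + 3*(-6) = -1 - 18 = -19)
W(J) = 701/175 (W(J) = 4 + 1/175 = 701/175)
36676 + W(l) = 36676 + 701/175 = 6419001/175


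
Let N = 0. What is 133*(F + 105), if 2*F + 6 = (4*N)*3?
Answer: 13566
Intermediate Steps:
F = -3 (F = -3 + ((4*0)*3)/2 = -3 + (0*3)/2 = -3 + (½)*0 = -3 + 0 = -3)
133*(F + 105) = 133*(-3 + 105) = 133*102 = 13566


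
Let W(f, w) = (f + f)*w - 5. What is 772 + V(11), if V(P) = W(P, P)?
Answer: 1009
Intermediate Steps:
W(f, w) = -5 + 2*f*w (W(f, w) = (2*f)*w - 5 = 2*f*w - 5 = -5 + 2*f*w)
V(P) = -5 + 2*P² (V(P) = -5 + 2*P*P = -5 + 2*P²)
772 + V(11) = 772 + (-5 + 2*11²) = 772 + (-5 + 2*121) = 772 + (-5 + 242) = 772 + 237 = 1009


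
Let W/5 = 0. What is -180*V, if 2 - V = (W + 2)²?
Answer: 360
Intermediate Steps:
W = 0 (W = 5*0 = 0)
V = -2 (V = 2 - (0 + 2)² = 2 - 1*2² = 2 - 1*4 = 2 - 4 = -2)
-180*V = -180*(-2) = 360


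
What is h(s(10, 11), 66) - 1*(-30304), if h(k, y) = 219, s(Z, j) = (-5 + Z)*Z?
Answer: 30523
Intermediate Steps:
s(Z, j) = Z*(-5 + Z)
h(s(10, 11), 66) - 1*(-30304) = 219 - 1*(-30304) = 219 + 30304 = 30523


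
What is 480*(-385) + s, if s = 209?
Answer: -184591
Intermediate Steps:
480*(-385) + s = 480*(-385) + 209 = -184800 + 209 = -184591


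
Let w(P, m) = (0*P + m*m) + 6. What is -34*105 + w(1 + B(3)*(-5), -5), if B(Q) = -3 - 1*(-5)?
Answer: -3539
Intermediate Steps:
B(Q) = 2 (B(Q) = -3 + 5 = 2)
w(P, m) = 6 + m**2 (w(P, m) = (0 + m**2) + 6 = m**2 + 6 = 6 + m**2)
-34*105 + w(1 + B(3)*(-5), -5) = -34*105 + (6 + (-5)**2) = -3570 + (6 + 25) = -3570 + 31 = -3539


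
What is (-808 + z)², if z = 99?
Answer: 502681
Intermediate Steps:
(-808 + z)² = (-808 + 99)² = (-709)² = 502681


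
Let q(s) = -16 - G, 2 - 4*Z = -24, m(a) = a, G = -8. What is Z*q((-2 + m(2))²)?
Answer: -52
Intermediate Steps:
Z = 13/2 (Z = ½ - ¼*(-24) = ½ + 6 = 13/2 ≈ 6.5000)
q(s) = -8 (q(s) = -16 - 1*(-8) = -16 + 8 = -8)
Z*q((-2 + m(2))²) = (13/2)*(-8) = -52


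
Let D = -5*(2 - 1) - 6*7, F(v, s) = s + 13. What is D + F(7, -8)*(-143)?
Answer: -762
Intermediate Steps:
F(v, s) = 13 + s
D = -47 (D = -5*1 - 42 = -5 - 42 = -47)
D + F(7, -8)*(-143) = -47 + (13 - 8)*(-143) = -47 + 5*(-143) = -47 - 715 = -762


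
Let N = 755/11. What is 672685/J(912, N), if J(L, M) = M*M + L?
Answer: 81394885/680377 ≈ 119.63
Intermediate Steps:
N = 755/11 (N = 755*(1/11) = 755/11 ≈ 68.636)
J(L, M) = L + M**2 (J(L, M) = M**2 + L = L + M**2)
672685/J(912, N) = 672685/(912 + (755/11)**2) = 672685/(912 + 570025/121) = 672685/(680377/121) = 672685*(121/680377) = 81394885/680377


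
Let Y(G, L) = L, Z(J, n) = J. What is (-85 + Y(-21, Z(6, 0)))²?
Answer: 6241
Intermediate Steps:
(-85 + Y(-21, Z(6, 0)))² = (-85 + 6)² = (-79)² = 6241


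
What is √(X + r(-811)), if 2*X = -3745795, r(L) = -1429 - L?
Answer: I*√7494062/2 ≈ 1368.8*I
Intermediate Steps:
X = -3745795/2 (X = (½)*(-3745795) = -3745795/2 ≈ -1.8729e+6)
√(X + r(-811)) = √(-3745795/2 + (-1429 - 1*(-811))) = √(-3745795/2 + (-1429 + 811)) = √(-3745795/2 - 618) = √(-3747031/2) = I*√7494062/2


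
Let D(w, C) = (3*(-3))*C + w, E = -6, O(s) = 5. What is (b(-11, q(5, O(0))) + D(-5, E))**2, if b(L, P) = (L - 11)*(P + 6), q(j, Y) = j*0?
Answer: 6889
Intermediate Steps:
q(j, Y) = 0
b(L, P) = (-11 + L)*(6 + P)
D(w, C) = w - 9*C (D(w, C) = -9*C + w = w - 9*C)
(b(-11, q(5, O(0))) + D(-5, E))**2 = ((-66 - 11*0 + 6*(-11) - 11*0) + (-5 - 9*(-6)))**2 = ((-66 + 0 - 66 + 0) + (-5 + 54))**2 = (-132 + 49)**2 = (-83)**2 = 6889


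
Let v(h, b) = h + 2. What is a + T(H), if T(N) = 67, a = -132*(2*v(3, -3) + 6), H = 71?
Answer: -2045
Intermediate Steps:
v(h, b) = 2 + h
a = -2112 (a = -132*(2*(2 + 3) + 6) = -132*(2*5 + 6) = -132*(10 + 6) = -132*16 = -2112)
a + T(H) = -2112 + 67 = -2045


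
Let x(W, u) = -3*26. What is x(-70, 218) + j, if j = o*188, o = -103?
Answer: -19442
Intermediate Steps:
x(W, u) = -78
j = -19364 (j = -103*188 = -19364)
x(-70, 218) + j = -78 - 19364 = -19442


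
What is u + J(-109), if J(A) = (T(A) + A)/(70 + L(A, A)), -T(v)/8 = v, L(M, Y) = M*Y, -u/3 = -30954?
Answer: 1109794525/11951 ≈ 92862.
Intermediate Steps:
u = 92862 (u = -3*(-30954) = 92862)
T(v) = -8*v
J(A) = -7*A/(70 + A²) (J(A) = (-8*A + A)/(70 + A*A) = (-7*A)/(70 + A²) = -7*A/(70 + A²))
u + J(-109) = 92862 - 7*(-109)/(70 + (-109)²) = 92862 - 7*(-109)/(70 + 11881) = 92862 - 7*(-109)/11951 = 92862 - 7*(-109)*1/11951 = 92862 + 763/11951 = 1109794525/11951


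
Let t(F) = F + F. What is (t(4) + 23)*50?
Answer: 1550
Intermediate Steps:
t(F) = 2*F
(t(4) + 23)*50 = (2*4 + 23)*50 = (8 + 23)*50 = 31*50 = 1550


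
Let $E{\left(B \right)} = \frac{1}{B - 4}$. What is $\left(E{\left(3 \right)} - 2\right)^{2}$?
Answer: $9$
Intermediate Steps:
$E{\left(B \right)} = \frac{1}{-4 + B}$
$\left(E{\left(3 \right)} - 2\right)^{2} = \left(\frac{1}{-4 + 3} - 2\right)^{2} = \left(\frac{1}{-1} - 2\right)^{2} = \left(-1 - 2\right)^{2} = \left(-3\right)^{2} = 9$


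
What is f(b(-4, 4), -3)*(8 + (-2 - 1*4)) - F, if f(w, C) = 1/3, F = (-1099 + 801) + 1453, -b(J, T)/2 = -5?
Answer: -3463/3 ≈ -1154.3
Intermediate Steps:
b(J, T) = 10 (b(J, T) = -2*(-5) = 10)
F = 1155 (F = -298 + 1453 = 1155)
f(w, C) = 1/3
f(b(-4, 4), -3)*(8 + (-2 - 1*4)) - F = (8 + (-2 - 1*4))/3 - 1*1155 = (8 + (-2 - 4))/3 - 1155 = (8 - 6)/3 - 1155 = (1/3)*2 - 1155 = 2/3 - 1155 = -3463/3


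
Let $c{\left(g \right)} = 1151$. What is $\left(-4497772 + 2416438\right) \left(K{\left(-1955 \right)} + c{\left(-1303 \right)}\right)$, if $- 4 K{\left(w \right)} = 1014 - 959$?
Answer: $- \frac{4733994183}{2} \approx -2.367 \cdot 10^{9}$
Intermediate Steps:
$K{\left(w \right)} = - \frac{55}{4}$ ($K{\left(w \right)} = - \frac{1014 - 959}{4} = \left(- \frac{1}{4}\right) 55 = - \frac{55}{4}$)
$\left(-4497772 + 2416438\right) \left(K{\left(-1955 \right)} + c{\left(-1303 \right)}\right) = \left(-4497772 + 2416438\right) \left(- \frac{55}{4} + 1151\right) = \left(-2081334\right) \frac{4549}{4} = - \frac{4733994183}{2}$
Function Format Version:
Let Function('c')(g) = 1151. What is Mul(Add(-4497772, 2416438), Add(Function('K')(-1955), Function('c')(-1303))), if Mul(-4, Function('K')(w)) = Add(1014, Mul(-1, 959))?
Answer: Rational(-4733994183, 2) ≈ -2.3670e+9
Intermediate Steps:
Function('K')(w) = Rational(-55, 4) (Function('K')(w) = Mul(Rational(-1, 4), Add(1014, Mul(-1, 959))) = Mul(Rational(-1, 4), Add(1014, -959)) = Mul(Rational(-1, 4), 55) = Rational(-55, 4))
Mul(Add(-4497772, 2416438), Add(Function('K')(-1955), Function('c')(-1303))) = Mul(Add(-4497772, 2416438), Add(Rational(-55, 4), 1151)) = Mul(-2081334, Rational(4549, 4)) = Rational(-4733994183, 2)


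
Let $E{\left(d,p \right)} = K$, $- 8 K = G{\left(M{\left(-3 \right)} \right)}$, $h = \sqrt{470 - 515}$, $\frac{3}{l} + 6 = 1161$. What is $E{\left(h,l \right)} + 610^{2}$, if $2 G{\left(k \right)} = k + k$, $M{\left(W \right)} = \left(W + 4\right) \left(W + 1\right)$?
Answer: $\frac{1488401}{4} \approx 3.721 \cdot 10^{5}$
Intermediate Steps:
$l = \frac{1}{385}$ ($l = \frac{3}{-6 + 1161} = \frac{3}{1155} = 3 \cdot \frac{1}{1155} = \frac{1}{385} \approx 0.0025974$)
$M{\left(W \right)} = \left(1 + W\right) \left(4 + W\right)$ ($M{\left(W \right)} = \left(4 + W\right) \left(1 + W\right) = \left(1 + W\right) \left(4 + W\right)$)
$h = 3 i \sqrt{5}$ ($h = \sqrt{-45} = 3 i \sqrt{5} \approx 6.7082 i$)
$G{\left(k \right)} = k$ ($G{\left(k \right)} = \frac{k + k}{2} = \frac{2 k}{2} = k$)
$K = \frac{1}{4}$ ($K = - \frac{4 + \left(-3\right)^{2} + 5 \left(-3\right)}{8} = - \frac{4 + 9 - 15}{8} = \left(- \frac{1}{8}\right) \left(-2\right) = \frac{1}{4} \approx 0.25$)
$E{\left(d,p \right)} = \frac{1}{4}$
$E{\left(h,l \right)} + 610^{2} = \frac{1}{4} + 610^{2} = \frac{1}{4} + 372100 = \frac{1488401}{4}$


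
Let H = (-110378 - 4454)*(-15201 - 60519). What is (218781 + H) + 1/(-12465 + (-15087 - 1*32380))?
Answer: 521126589008171/59932 ≈ 8.6953e+9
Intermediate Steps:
H = 8695079040 (H = -114832*(-75720) = 8695079040)
(218781 + H) + 1/(-12465 + (-15087 - 1*32380)) = (218781 + 8695079040) + 1/(-12465 + (-15087 - 1*32380)) = 8695297821 + 1/(-12465 + (-15087 - 32380)) = 8695297821 + 1/(-12465 - 47467) = 8695297821 + 1/(-59932) = 8695297821 - 1/59932 = 521126589008171/59932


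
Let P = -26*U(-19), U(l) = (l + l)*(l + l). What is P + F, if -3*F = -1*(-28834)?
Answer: -141466/3 ≈ -47155.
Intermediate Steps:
U(l) = 4*l² (U(l) = (2*l)*(2*l) = 4*l²)
P = -37544 (P = -104*(-19)² = -104*361 = -26*1444 = -37544)
F = -28834/3 (F = -(-1)*(-28834)/3 = -⅓*28834 = -28834/3 ≈ -9611.3)
P + F = -37544 - 28834/3 = -141466/3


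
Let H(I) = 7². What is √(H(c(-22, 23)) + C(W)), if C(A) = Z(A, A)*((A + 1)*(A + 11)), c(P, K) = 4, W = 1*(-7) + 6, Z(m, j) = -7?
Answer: 7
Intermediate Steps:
W = -1 (W = -7 + 6 = -1)
H(I) = 49
C(A) = -7*(1 + A)*(11 + A) (C(A) = -7*(A + 1)*(A + 11) = -7*(1 + A)*(11 + A))
√(H(c(-22, 23)) + C(W)) = √(49 + (-77 - 84*(-1) - 7*(-1)²)) = √(49 + (-77 + 84 - 7*1)) = √(49 + (-77 + 84 - 7)) = √(49 + 0) = √49 = 7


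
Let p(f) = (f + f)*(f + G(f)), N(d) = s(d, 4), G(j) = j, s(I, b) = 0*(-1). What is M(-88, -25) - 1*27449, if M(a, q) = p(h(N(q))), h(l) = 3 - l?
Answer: -27413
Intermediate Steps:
s(I, b) = 0
N(d) = 0
p(f) = 4*f**2 (p(f) = (f + f)*(f + f) = (2*f)*(2*f) = 4*f**2)
M(a, q) = 36 (M(a, q) = 4*(3 - 1*0)**2 = 4*(3 + 0)**2 = 4*3**2 = 4*9 = 36)
M(-88, -25) - 1*27449 = 36 - 1*27449 = 36 - 27449 = -27413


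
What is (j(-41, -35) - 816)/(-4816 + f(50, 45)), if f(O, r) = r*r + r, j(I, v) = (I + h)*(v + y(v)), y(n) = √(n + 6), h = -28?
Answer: -1599/2746 + 69*I*√29/2746 ≈ -0.5823 + 0.13532*I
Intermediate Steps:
y(n) = √(6 + n)
j(I, v) = (-28 + I)*(v + √(6 + v)) (j(I, v) = (I - 28)*(v + √(6 + v)) = (-28 + I)*(v + √(6 + v)))
f(O, r) = r + r² (f(O, r) = r² + r = r + r²)
(j(-41, -35) - 816)/(-4816 + f(50, 45)) = ((-28*(-35) - 28*√(6 - 35) - 41*(-35) - 41*√(6 - 35)) - 816)/(-4816 + 45*(1 + 45)) = ((980 - 28*I*√29 + 1435 - 41*I*√29) - 816)/(-4816 + 45*46) = ((980 - 28*I*√29 + 1435 - 41*I*√29) - 816)/(-4816 + 2070) = ((980 - 28*I*√29 + 1435 - 41*I*√29) - 816)/(-2746) = ((2415 - 69*I*√29) - 816)*(-1/2746) = (1599 - 69*I*√29)*(-1/2746) = -1599/2746 + 69*I*√29/2746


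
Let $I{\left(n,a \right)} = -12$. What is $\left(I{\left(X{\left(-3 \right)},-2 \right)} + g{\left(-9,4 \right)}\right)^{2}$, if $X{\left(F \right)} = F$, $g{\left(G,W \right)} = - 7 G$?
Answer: $2601$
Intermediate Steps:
$\left(I{\left(X{\left(-3 \right)},-2 \right)} + g{\left(-9,4 \right)}\right)^{2} = \left(-12 - -63\right)^{2} = \left(-12 + 63\right)^{2} = 51^{2} = 2601$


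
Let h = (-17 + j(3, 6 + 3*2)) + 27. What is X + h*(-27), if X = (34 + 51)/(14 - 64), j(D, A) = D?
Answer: -3527/10 ≈ -352.70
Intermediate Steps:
X = -17/10 (X = 85/(-50) = 85*(-1/50) = -17/10 ≈ -1.7000)
h = 13 (h = (-17 + 3) + 27 = -14 + 27 = 13)
X + h*(-27) = -17/10 + 13*(-27) = -17/10 - 351 = -3527/10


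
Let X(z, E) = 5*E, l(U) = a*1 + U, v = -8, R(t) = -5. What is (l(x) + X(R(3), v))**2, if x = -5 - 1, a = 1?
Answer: 2025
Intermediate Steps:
x = -6
l(U) = 1 + U (l(U) = 1*1 + U = 1 + U)
(l(x) + X(R(3), v))**2 = ((1 - 6) + 5*(-8))**2 = (-5 - 40)**2 = (-45)**2 = 2025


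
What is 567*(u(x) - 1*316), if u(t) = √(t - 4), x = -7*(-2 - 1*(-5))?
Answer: -179172 + 2835*I ≈ -1.7917e+5 + 2835.0*I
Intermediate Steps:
x = -21 (x = -7*(-2 + 5) = -7*3 = -21)
u(t) = √(-4 + t)
567*(u(x) - 1*316) = 567*(√(-4 - 21) - 1*316) = 567*(√(-25) - 316) = 567*(5*I - 316) = 567*(-316 + 5*I) = -179172 + 2835*I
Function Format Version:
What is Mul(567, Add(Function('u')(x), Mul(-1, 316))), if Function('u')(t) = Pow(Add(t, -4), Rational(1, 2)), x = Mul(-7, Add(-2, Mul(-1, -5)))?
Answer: Add(-179172, Mul(2835, I)) ≈ Add(-1.7917e+5, Mul(2835.0, I))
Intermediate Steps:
x = -21 (x = Mul(-7, Add(-2, 5)) = Mul(-7, 3) = -21)
Function('u')(t) = Pow(Add(-4, t), Rational(1, 2))
Mul(567, Add(Function('u')(x), Mul(-1, 316))) = Mul(567, Add(Pow(Add(-4, -21), Rational(1, 2)), Mul(-1, 316))) = Mul(567, Add(Pow(-25, Rational(1, 2)), -316)) = Mul(567, Add(Mul(5, I), -316)) = Mul(567, Add(-316, Mul(5, I))) = Add(-179172, Mul(2835, I))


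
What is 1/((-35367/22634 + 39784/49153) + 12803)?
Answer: 1112529002/14242870889511 ≈ 7.8111e-5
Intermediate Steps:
1/((-35367/22634 + 39784/49153) + 12803) = 1/(-837923095/1112529002 + 12803) = 1/(14242870889511/1112529002) = 1112529002/14242870889511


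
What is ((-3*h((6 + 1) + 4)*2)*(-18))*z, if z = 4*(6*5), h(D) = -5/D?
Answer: -64800/11 ≈ -5890.9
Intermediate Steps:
z = 120 (z = 4*30 = 120)
((-3*h((6 + 1) + 4)*2)*(-18))*z = ((-(-15)/((6 + 1) + 4)*2)*(-18))*120 = ((-(-15)/(7 + 4)*2)*(-18))*120 = ((-(-15)/11*2)*(-18))*120 = ((-3*(-5/11)*2)*(-18))*120 = (((15/11)*2)*(-18))*120 = ((30/11)*(-18))*120 = -540/11*120 = -64800/11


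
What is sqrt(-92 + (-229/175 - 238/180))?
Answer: I*sqrt(4173218)/210 ≈ 9.7278*I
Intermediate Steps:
sqrt(-92 + (-229/175 - 238/180)) = sqrt(-92 + (-229*1/175 - 238*1/180)) = sqrt(-92 + (-229/175 - 119/90)) = sqrt(-92 - 8287/3150) = sqrt(-298087/3150) = I*sqrt(4173218)/210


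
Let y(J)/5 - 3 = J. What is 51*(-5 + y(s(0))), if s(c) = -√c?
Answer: 510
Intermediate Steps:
y(J) = 15 + 5*J
51*(-5 + y(s(0))) = 51*(-5 + (15 + 5*(-√0))) = 51*(-5 + (15 + 5*(-1*0))) = 51*(-5 + (15 + 5*0)) = 51*(-5 + (15 + 0)) = 51*(-5 + 15) = 51*10 = 510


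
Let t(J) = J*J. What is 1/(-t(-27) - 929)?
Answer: -1/1658 ≈ -0.00060314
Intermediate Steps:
t(J) = J**2
1/(-t(-27) - 929) = 1/(-1*(-27)**2 - 929) = 1/(-1*729 - 929) = 1/(-729 - 929) = 1/(-1658) = -1/1658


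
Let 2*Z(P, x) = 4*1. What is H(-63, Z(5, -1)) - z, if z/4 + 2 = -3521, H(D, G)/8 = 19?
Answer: 14244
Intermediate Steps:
Z(P, x) = 2 (Z(P, x) = (4*1)/2 = (1/2)*4 = 2)
H(D, G) = 152 (H(D, G) = 8*19 = 152)
z = -14092 (z = -8 + 4*(-3521) = -8 - 14084 = -14092)
H(-63, Z(5, -1)) - z = 152 - 1*(-14092) = 152 + 14092 = 14244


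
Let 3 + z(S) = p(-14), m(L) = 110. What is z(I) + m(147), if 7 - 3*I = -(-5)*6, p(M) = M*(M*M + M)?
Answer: -2441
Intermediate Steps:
p(M) = M*(M + M²) (p(M) = M*(M² + M) = M*(M + M²))
I = -23/3 (I = 7/3 - (-1)*(-5*6)/3 = 7/3 - (-1)*(-30)/3 = 7/3 - ⅓*30 = 7/3 - 10 = -23/3 ≈ -7.6667)
z(S) = -2551 (z(S) = -3 + (-14)²*(1 - 14) = -3 + 196*(-13) = -3 - 2548 = -2551)
z(I) + m(147) = -2551 + 110 = -2441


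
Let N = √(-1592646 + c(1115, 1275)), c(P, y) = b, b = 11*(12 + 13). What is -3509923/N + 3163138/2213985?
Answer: 3163138/2213985 + 3509923*I*√4411/83809 ≈ 1.4287 + 2781.5*I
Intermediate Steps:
b = 275 (b = 11*25 = 275)
c(P, y) = 275
N = 19*I*√4411 (N = √(-1592646 + 275) = √(-1592371) = 19*I*√4411 ≈ 1261.9*I)
-3509923/N + 3163138/2213985 = -3509923*(-I*√4411/83809) + 3163138/2213985 = -(-3509923)*I*√4411/83809 + 3163138*(1/2213985) = 3509923*I*√4411/83809 + 3163138/2213985 = 3163138/2213985 + 3509923*I*√4411/83809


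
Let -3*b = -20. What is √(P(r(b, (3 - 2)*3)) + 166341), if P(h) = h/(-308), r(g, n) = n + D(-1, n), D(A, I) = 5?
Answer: √986235635/77 ≈ 407.85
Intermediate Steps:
b = 20/3 (b = -⅓*(-20) = 20/3 ≈ 6.6667)
r(g, n) = 5 + n (r(g, n) = n + 5 = 5 + n)
P(h) = -h/308 (P(h) = h*(-1/308) = -h/308)
√(P(r(b, (3 - 2)*3)) + 166341) = √(-(5 + (3 - 2)*3)/308 + 166341) = √(-(5 + 1*3)/308 + 166341) = √(-(5 + 3)/308 + 166341) = √(-1/308*8 + 166341) = √(-2/77 + 166341) = √(12808255/77) = √986235635/77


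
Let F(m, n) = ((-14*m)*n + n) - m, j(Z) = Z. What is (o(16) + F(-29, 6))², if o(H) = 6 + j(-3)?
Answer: 6120676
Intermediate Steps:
F(m, n) = n - m - 14*m*n (F(m, n) = (-14*m*n + n) - m = (n - 14*m*n) - m = n - m - 14*m*n)
o(H) = 3 (o(H) = 6 - 3 = 3)
(o(16) + F(-29, 6))² = (3 + (6 - 1*(-29) - 14*(-29)*6))² = (3 + (6 + 29 + 2436))² = (3 + 2471)² = 2474² = 6120676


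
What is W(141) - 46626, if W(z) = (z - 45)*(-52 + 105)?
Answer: -41538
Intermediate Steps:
W(z) = -2385 + 53*z (W(z) = (-45 + z)*53 = -2385 + 53*z)
W(141) - 46626 = (-2385 + 53*141) - 46626 = (-2385 + 7473) - 46626 = 5088 - 46626 = -41538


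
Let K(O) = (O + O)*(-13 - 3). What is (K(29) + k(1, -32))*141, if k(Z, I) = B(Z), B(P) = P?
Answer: -130707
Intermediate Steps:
k(Z, I) = Z
K(O) = -32*O (K(O) = (2*O)*(-16) = -32*O)
(K(29) + k(1, -32))*141 = (-32*29 + 1)*141 = (-928 + 1)*141 = -927*141 = -130707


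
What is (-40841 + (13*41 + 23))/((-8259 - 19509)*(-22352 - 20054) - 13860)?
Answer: -5755/168216564 ≈ -3.4212e-5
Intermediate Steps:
(-40841 + (13*41 + 23))/((-8259 - 19509)*(-22352 - 20054) - 13860) = (-40841 + (533 + 23))/(-27768*(-42406) - 13860) = (-40841 + 556)/(1177529808 - 13860) = -40285/1177515948 = -40285*1/1177515948 = -5755/168216564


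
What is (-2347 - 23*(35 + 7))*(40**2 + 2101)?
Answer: -12261413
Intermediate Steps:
(-2347 - 23*(35 + 7))*(40**2 + 2101) = (-2347 - 23*42)*(1600 + 2101) = (-2347 - 966)*3701 = -3313*3701 = -12261413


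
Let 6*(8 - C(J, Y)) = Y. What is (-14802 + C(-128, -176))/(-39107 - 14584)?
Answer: 44294/161073 ≈ 0.27499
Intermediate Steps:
C(J, Y) = 8 - Y/6
(-14802 + C(-128, -176))/(-39107 - 14584) = (-14802 + (8 - 1/6*(-176)))/(-39107 - 14584) = (-14802 + (8 + 88/3))/(-53691) = (-14802 + 112/3)*(-1/53691) = -44294/3*(-1/53691) = 44294/161073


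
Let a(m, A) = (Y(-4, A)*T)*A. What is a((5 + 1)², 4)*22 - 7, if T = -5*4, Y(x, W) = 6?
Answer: -10567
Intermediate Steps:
T = -20
a(m, A) = -120*A (a(m, A) = (6*(-20))*A = -120*A)
a((5 + 1)², 4)*22 - 7 = -120*4*22 - 7 = -480*22 - 7 = -10560 - 7 = -10567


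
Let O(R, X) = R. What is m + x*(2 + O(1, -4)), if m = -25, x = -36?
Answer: -133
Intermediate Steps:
m + x*(2 + O(1, -4)) = -25 - 36*(2 + 1) = -25 - 36*3 = -25 - 108 = -133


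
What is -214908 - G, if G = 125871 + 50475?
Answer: -391254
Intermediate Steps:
G = 176346
-214908 - G = -214908 - 1*176346 = -214908 - 176346 = -391254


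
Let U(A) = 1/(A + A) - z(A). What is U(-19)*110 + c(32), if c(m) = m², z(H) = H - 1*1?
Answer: 61201/19 ≈ 3221.1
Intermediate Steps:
z(H) = -1 + H (z(H) = H - 1 = -1 + H)
U(A) = 1 + 1/(2*A) - A (U(A) = 1/(A + A) - (-1 + A) = 1/(2*A) + (1 - A) = 1 + 1/(2*A) - A)
U(-19)*110 + c(32) = (1 + (½)/(-19) - 1*(-19))*110 + 32² = (1 + (½)*(-1/19) + 19)*110 + 1024 = (1 - 1/38 + 19)*110 + 1024 = (759/38)*110 + 1024 = 41745/19 + 1024 = 61201/19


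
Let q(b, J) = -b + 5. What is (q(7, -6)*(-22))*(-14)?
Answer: -616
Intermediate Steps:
q(b, J) = 5 - b
(q(7, -6)*(-22))*(-14) = ((5 - 1*7)*(-22))*(-14) = ((5 - 7)*(-22))*(-14) = -2*(-22)*(-14) = 44*(-14) = -616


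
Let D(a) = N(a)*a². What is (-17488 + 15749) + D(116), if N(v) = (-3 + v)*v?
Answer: 176379509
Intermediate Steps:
N(v) = v*(-3 + v)
D(a) = a³*(-3 + a) (D(a) = (a*(-3 + a))*a² = a³*(-3 + a))
(-17488 + 15749) + D(116) = (-17488 + 15749) + 116³*(-3 + 116) = -1739 + 1560896*113 = -1739 + 176381248 = 176379509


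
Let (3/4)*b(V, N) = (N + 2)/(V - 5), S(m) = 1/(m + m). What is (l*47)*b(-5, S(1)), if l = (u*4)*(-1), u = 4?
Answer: 752/3 ≈ 250.67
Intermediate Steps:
S(m) = 1/(2*m)
b(V, N) = 4*(2 + N)/(3*(-5 + V)) (b(V, N) = 4*((N + 2)/(V - 5))/3 = 4*((2 + N)/(-5 + V))/3 = 4*(2 + N)/(3*(-5 + V)))
l = -16 (l = (4*4)*(-1) = 16*(-1) = -16)
(l*47)*b(-5, S(1)) = (-16*47)*(4*(2 + (1/2)/1)/(3*(-5 - 5))) = -3008*(2 + (1/2)*1)/(3*(-10)) = -3008*(-1)*(2 + 1/2)/(3*10) = -3008*(-1)*5/(3*10*2) = -752*(-1/3) = 752/3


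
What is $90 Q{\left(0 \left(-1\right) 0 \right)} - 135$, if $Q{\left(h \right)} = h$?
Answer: $-135$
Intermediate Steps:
$90 Q{\left(0 \left(-1\right) 0 \right)} - 135 = 90 \cdot 0 \left(-1\right) 0 - 135 = 90 \cdot 0 \cdot 0 - 135 = 90 \cdot 0 - 135 = 0 - 135 = -135$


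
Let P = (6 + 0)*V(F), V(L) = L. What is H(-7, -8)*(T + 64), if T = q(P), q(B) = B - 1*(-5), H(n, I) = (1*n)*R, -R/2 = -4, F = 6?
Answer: -5880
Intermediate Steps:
R = 8 (R = -2*(-4) = 8)
H(n, I) = 8*n (H(n, I) = (1*n)*8 = n*8 = 8*n)
P = 36 (P = (6 + 0)*6 = 6*6 = 36)
q(B) = 5 + B (q(B) = B + 5 = 5 + B)
T = 41 (T = 5 + 36 = 41)
H(-7, -8)*(T + 64) = (8*(-7))*(41 + 64) = -56*105 = -5880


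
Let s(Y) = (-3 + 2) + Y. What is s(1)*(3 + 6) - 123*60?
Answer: -7380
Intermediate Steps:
s(Y) = -1 + Y
s(1)*(3 + 6) - 123*60 = (-1 + 1)*(3 + 6) - 123*60 = 0*9 - 7380 = 0 - 7380 = -7380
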